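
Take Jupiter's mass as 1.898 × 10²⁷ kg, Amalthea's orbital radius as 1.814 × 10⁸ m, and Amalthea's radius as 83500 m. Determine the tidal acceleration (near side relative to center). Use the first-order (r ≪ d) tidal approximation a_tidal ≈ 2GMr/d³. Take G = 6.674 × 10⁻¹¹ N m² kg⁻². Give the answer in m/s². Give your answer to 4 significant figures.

3.544 × 10⁻³ m/s²

Δa = 2GMr/d³
   = 2 × (6.674 × 10⁻¹¹) × (1.898 × 10²⁷) × (83500) / (1.814 × 10⁸)³
   = 3.544 × 10⁻³ m/s²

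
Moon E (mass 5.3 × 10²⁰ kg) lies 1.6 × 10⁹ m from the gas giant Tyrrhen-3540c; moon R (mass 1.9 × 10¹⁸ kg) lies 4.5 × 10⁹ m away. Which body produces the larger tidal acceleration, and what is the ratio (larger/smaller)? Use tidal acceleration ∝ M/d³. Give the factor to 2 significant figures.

Moon E, by a factor of ≈ 6200

Compare M/d³ for the two perturbers:
Moon E: (5.3 × 10²⁰) / (1.6 × 10⁹)³ = 1.294 × 10⁻⁷
Moon R: (1.9 × 10¹⁸) / (4.5 × 10⁹)³ = 2.085 × 10⁻¹¹
Ratio (larger/smaller) = 6200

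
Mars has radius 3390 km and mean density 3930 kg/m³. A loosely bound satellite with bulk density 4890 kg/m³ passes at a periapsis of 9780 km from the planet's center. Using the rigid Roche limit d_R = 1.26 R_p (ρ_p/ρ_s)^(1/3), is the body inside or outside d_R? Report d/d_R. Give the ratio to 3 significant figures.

outside; d/d_R ≈ 2.46

d_R = 1.26 × (3390 km) × (3930/4890)^(1/3) = 3971 km
d/d_R = (9780) / (3971) = 2.46
Since d/d_R > 1, the body is outside the Roche limit.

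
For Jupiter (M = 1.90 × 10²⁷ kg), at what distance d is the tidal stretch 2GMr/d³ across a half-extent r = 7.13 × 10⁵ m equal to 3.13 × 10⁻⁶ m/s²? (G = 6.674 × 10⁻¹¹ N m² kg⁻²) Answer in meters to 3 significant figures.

2GMr/d³ = a_tidal  ⇒  d = (2GMr / a_tidal)^(1/3)
d = (2 × 6.674×10⁻¹¹ × (1.90 × 10²⁷) × (7.13 × 10⁵) / (3.13 × 10⁻⁶))^(1/3)
  = 3.87 × 10⁹ m

3.87 × 10⁹ m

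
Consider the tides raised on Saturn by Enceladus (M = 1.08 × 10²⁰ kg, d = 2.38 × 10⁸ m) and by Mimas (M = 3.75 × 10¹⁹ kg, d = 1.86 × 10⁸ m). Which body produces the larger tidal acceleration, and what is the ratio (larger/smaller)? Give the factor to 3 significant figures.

Tidal stretch scales as M/d³; compute that for each body.
Enceladus: (1.08 × 10²⁰) / (2.38 × 10⁸)³ = 8.011 × 10⁻⁶
Mimas: (3.75 × 10¹⁹) / (1.86 × 10⁸)³ = 5.828 × 10⁻⁶
Ratio (larger/smaller) = 1.37

Enceladus, by a factor of ≈ 1.37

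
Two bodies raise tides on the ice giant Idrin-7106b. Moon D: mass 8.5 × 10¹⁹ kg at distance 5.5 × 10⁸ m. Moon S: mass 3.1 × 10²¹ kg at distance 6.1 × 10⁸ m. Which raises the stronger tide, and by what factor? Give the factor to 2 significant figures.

Moon S, by a factor of ≈ 27

Tidal acceleration ∝ M/d³, so compare M/d³ for each.
Moon D: (8.5 × 10¹⁹) / (5.5 × 10⁸)³ = 5.109 × 10⁻⁷
Moon S: (3.1 × 10²¹) / (6.1 × 10⁸)³ = 1.366 × 10⁻⁵
Ratio (larger/smaller) = 27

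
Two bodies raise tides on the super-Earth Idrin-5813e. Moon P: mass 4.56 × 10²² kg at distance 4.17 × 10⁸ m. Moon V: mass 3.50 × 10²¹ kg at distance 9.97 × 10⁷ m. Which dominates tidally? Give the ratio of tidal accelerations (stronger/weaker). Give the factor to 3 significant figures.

Tidal acceleration ∝ M/d³, so compare M/d³ for each.
Moon P: (4.56 × 10²²) / (4.17 × 10⁸)³ = 6.289 × 10⁻⁴
Moon V: (3.50 × 10²¹) / (9.97 × 10⁷)³ = 3.532 × 10⁻³
Ratio (larger/smaller) = 5.62

Moon V, by a factor of ≈ 5.62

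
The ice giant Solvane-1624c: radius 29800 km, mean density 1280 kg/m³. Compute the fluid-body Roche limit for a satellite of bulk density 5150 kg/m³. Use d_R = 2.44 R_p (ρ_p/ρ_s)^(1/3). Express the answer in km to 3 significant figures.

d_R = 2.44 × 29800 km × (1280/5150)^(1/3)
    = 45700 km

45700 km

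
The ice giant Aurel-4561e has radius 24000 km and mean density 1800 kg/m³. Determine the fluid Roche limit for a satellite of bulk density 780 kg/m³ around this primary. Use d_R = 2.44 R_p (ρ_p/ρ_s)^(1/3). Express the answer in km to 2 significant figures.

77000 km

d_R = 2.44 × 24000 km × (1800/780)^(1/3)
    = 77000 km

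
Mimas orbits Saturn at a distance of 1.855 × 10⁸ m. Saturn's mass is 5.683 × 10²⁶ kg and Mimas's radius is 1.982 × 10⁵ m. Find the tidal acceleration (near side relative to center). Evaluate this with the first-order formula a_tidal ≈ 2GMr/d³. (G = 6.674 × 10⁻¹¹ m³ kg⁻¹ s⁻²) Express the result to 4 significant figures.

Differencing GM/(d−r)² and GM/d² to first order in r/d gives 2GMr/d³.
Δg = 2GMr/d³
   = 2 × (6.674 × 10⁻¹¹) × (5.683 × 10²⁶) × (1.982 × 10⁵) / (1.855 × 10⁸)³
   = 2.355 × 10⁻³ m/s²

2.355 × 10⁻³ m/s²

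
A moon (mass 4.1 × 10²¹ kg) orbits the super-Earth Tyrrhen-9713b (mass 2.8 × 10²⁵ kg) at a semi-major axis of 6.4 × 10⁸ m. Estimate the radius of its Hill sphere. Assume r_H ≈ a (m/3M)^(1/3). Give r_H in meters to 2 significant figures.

2.3 × 10⁷ m

r_H ≈ a (m/3M)^(1/3)
    = (6.4 × 10⁸) × (4.1 × 10²¹ / (3 × 2.8 × 10²⁵))^(1/3)
    = 2.3 × 10⁷ m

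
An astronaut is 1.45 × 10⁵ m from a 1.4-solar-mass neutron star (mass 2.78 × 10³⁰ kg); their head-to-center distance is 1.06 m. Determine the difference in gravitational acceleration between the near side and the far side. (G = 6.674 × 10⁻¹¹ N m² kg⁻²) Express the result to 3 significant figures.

2.58 × 10⁵ m/s²

a_tidal = 4GMr/d³
        = 4 × (6.674 × 10⁻¹¹) × (2.78 × 10³⁰) × (1.06) / (1.45 × 10⁵)³
        = 2.58 × 10⁵ m/s²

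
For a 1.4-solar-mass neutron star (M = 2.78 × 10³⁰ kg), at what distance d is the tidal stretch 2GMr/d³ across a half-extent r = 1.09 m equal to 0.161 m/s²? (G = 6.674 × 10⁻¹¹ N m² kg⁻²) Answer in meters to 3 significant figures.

1.36 × 10⁷ m

2GMr/d³ = a_tidal  ⇒  d = (2GMr / a_tidal)^(1/3)
d = (2 × 6.674×10⁻¹¹ × (2.78 × 10³⁰) × (1.09) / (0.161))^(1/3)
  = 1.36 × 10⁷ m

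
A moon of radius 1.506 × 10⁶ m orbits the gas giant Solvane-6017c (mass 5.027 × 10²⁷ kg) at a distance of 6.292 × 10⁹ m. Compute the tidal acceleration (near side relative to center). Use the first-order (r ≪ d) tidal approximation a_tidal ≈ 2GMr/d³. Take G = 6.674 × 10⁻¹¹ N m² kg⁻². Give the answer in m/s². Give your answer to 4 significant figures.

Δg = 2GMr/d³
   = 2 × (6.674 × 10⁻¹¹) × (5.027 × 10²⁷) × (1.506 × 10⁶) / (6.292 × 10⁹)³
   = 4.057 × 10⁻⁶ m/s²

4.057 × 10⁻⁶ m/s²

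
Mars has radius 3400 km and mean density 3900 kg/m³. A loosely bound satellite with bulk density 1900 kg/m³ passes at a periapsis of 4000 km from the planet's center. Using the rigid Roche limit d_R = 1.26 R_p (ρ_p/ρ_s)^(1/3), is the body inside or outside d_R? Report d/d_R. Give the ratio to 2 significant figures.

d_R = 1.26 × (3400 km) × (3900/1900)^(1/3) = 5444 km
d/d_R = (4000) / (5444) = 0.73
Since d/d_R < 1, the body is inside the Roche limit.

inside; d/d_R ≈ 0.73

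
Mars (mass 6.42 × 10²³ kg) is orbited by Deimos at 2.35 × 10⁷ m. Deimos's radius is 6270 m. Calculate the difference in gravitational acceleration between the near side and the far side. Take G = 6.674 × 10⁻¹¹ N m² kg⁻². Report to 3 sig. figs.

8.28 × 10⁻⁵ m/s²

Δa = 4GMr/d³
   = 4 × (6.674 × 10⁻¹¹) × (6.42 × 10²³) × (6270) / (2.35 × 10⁷)³
   = 8.28 × 10⁻⁵ m/s²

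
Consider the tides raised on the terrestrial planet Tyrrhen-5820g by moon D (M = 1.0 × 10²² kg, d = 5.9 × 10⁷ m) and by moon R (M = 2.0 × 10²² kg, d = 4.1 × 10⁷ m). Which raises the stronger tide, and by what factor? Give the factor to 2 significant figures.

Tidal acceleration ∝ M/d³, so compare M/d³ for each.
Moon D: (1.0 × 10²²) / (5.9 × 10⁷)³ = 4.869 × 10⁻²
Moon R: (2.0 × 10²²) / (4.1 × 10⁷)³ = 2.902 × 10⁻¹
Ratio (larger/smaller) = 6.0

Moon R, by a factor of ≈ 6.0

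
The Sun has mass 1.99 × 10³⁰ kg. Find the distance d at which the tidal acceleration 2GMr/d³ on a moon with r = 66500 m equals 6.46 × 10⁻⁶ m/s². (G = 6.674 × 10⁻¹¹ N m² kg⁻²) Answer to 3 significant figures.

2GMr/d³ = a_tidal  ⇒  d = (2GMr / a_tidal)^(1/3)
d = (2 × 6.674×10⁻¹¹ × (1.99 × 10³⁰) × (66500) / (6.46 × 10⁻⁶))^(1/3)
  = 1.40 × 10¹⁰ m

1.40 × 10¹⁰ m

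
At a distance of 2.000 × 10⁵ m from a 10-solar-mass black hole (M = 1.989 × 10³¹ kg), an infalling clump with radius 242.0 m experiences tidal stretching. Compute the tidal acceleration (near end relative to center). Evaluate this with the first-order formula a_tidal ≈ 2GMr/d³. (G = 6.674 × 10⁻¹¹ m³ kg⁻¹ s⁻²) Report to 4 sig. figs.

8.031 × 10⁷ m/s²

a_tidal = 2GMr/d³
        = 2 × (6.674 × 10⁻¹¹) × (1.989 × 10³¹) × (242.0) / (2.000 × 10⁵)³
        = 8.031 × 10⁷ m/s²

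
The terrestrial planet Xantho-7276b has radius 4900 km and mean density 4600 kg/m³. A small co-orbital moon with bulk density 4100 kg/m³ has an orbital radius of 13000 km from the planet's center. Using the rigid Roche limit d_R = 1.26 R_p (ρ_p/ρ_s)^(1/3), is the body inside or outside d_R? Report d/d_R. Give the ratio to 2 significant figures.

d_R = 1.26 × (4900 km) × (4600/4100)^(1/3) = 6415 km
d/d_R = (13000) / (6415) = 2.0
Since d/d_R > 1, the body is outside the Roche limit.

outside; d/d_R ≈ 2.0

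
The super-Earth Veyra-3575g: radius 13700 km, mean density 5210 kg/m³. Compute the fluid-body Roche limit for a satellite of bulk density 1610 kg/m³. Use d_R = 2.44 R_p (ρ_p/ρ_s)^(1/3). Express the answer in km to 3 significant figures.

49400 km

d_R = 2.44 × 13700 km × (5210/1610)^(1/3)
    = 49400 km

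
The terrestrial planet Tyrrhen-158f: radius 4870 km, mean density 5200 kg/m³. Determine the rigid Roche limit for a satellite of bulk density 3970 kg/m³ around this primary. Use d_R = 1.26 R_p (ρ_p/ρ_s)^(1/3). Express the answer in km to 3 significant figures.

6710 km

d_R = 1.26 × 4870 km × (5200/3970)^(1/3)
    = 6710 km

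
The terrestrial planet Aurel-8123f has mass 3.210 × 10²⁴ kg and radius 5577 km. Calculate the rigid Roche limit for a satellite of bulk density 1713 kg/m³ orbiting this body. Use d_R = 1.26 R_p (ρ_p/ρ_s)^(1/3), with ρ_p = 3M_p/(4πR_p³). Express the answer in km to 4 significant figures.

ρ_p = 3M_p/(4πR_p³) = 3 × (3.210 × 10²⁴) / (4π × (5.577 × 10⁶ m)³) = 4418 kg/m³
d_R = 1.26 × 5577 km × (4418/1713)^(1/3)
    = 9637 km

9637 km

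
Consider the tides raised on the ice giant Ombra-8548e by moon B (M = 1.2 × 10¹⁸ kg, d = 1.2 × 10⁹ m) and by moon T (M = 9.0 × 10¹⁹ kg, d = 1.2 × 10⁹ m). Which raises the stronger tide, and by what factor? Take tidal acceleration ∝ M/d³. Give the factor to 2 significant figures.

Compare M/d³ for the two perturbers:
Moon B: (1.2 × 10¹⁸) / (1.2 × 10⁹)³ = 6.944 × 10⁻¹⁰
Moon T: (9.0 × 10¹⁹) / (1.2 × 10⁹)³ = 5.208 × 10⁻⁸
Ratio (larger/smaller) = 75

Moon T, by a factor of ≈ 75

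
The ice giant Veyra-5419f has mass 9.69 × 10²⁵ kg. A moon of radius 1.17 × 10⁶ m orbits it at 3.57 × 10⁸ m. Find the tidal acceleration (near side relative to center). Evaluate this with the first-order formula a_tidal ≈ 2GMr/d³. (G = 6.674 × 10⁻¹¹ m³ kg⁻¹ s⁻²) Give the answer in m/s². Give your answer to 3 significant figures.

3.33 × 10⁻⁴ m/s²

Δg = 2GMr/d³
   = 2 × (6.674 × 10⁻¹¹) × (9.69 × 10²⁵) × (1.17 × 10⁶) / (3.57 × 10⁸)³
   = 3.33 × 10⁻⁴ m/s²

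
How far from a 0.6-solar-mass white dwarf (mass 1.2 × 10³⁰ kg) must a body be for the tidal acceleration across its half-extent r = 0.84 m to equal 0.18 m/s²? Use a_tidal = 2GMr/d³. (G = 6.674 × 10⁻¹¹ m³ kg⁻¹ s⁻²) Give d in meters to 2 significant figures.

9.1 × 10⁶ m

2GMr/d³ = a_tidal  ⇒  d = (2GMr / a_tidal)^(1/3)
d = (2 × 6.674×10⁻¹¹ × (1.2 × 10³⁰) × (0.84) / (0.18))^(1/3)
  = 9.1 × 10⁶ m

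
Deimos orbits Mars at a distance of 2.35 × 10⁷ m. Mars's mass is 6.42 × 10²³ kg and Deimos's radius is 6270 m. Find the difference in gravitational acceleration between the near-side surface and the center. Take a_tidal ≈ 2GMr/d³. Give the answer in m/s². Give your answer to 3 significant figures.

4.14 × 10⁻⁵ m/s²

a_tidal = 2GMr/d³
        = 2 × (6.674 × 10⁻¹¹) × (6.42 × 10²³) × (6270) / (2.35 × 10⁷)³
        = 4.14 × 10⁻⁵ m/s²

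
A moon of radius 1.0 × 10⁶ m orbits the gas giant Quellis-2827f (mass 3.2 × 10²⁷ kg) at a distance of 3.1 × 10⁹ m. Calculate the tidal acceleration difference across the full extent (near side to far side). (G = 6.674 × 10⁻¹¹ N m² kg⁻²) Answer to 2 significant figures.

2.9 × 10⁻⁵ m/s²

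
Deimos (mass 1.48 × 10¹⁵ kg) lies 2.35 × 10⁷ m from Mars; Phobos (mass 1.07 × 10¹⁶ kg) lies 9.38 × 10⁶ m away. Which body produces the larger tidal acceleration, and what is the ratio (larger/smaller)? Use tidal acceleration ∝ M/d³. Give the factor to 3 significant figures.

Tidal acceleration ∝ M/d³, so compare M/d³ for each.
Deimos: (1.48 × 10¹⁵) / (2.35 × 10⁷)³ = 1.140 × 10⁻⁷
Phobos: (1.07 × 10¹⁶) / (9.38 × 10⁶)³ = 1.297 × 10⁻⁵
Ratio (larger/smaller) = 114

Phobos, by a factor of ≈ 114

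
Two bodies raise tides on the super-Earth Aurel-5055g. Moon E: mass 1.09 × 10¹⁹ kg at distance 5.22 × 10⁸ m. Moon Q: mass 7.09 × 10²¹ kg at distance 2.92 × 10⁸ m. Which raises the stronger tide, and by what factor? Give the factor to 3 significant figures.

Moon Q, by a factor of ≈ 3720

Tidal stretch scales as M/d³; compute that for each body.
Moon E: (1.09 × 10¹⁹) / (5.22 × 10⁸)³ = 7.663 × 10⁻⁸
Moon Q: (7.09 × 10²¹) / (2.92 × 10⁸)³ = 2.848 × 10⁻⁴
Ratio (larger/smaller) = 3720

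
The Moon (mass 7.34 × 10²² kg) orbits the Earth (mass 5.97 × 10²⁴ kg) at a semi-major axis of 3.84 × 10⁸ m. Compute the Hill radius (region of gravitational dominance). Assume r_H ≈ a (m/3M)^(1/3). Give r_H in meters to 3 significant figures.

r_H ≈ a (m/3M)^(1/3)
    = (3.84 × 10⁸) × (7.34 × 10²² / (3 × 5.97 × 10²⁴))^(1/3)
    = 6.15 × 10⁷ m

6.15 × 10⁷ m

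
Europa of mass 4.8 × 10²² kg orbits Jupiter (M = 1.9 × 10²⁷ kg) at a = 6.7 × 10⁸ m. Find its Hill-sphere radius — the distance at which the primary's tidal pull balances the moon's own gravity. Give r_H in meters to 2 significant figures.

r_H ≈ a (m/3M)^(1/3)
    = (6.7 × 10⁸) × (4.8 × 10²² / (3 × 1.9 × 10²⁷))^(1/3)
    = 1.4 × 10⁷ m

1.4 × 10⁷ m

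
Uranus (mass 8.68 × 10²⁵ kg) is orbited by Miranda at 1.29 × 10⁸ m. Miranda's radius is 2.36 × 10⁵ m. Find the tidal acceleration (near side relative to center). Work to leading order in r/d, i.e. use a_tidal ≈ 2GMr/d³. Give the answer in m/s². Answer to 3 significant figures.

1.27 × 10⁻³ m/s²

Δg = 2GMr/d³
   = 2 × (6.674 × 10⁻¹¹) × (8.68 × 10²⁵) × (2.36 × 10⁵) / (1.29 × 10⁸)³
   = 1.27 × 10⁻³ m/s²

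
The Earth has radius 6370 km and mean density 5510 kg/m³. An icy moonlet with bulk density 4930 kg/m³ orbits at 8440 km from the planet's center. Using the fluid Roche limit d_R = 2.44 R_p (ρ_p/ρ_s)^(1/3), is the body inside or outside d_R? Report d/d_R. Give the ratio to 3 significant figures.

d_R = 2.44 × (6370 km) × (5510/4930)^(1/3) = 16130 km
d/d_R = (8440) / (16130) = 0.523
Since d/d_R < 1, the body is inside the Roche limit.

inside; d/d_R ≈ 0.523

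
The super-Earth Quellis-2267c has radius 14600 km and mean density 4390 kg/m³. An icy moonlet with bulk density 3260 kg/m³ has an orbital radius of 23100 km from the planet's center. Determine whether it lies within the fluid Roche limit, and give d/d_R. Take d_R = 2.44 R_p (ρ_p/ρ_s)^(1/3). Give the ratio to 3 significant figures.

d_R = 2.44 × (14600 km) × (4390/3260)^(1/3) = 39340 km
d/d_R = (23100) / (39340) = 0.587
Since d/d_R < 1, the body is inside the Roche limit.

inside; d/d_R ≈ 0.587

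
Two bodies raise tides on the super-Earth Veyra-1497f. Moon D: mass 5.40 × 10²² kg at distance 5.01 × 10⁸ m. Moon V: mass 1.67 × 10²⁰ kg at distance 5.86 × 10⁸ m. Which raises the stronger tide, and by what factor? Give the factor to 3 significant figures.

The tide-raising term goes as M/d³ (the gradient of a 1/d² field).
Moon D: (5.40 × 10²²) / (5.01 × 10⁸)³ = 4.294 × 10⁻⁴
Moon V: (1.67 × 10²⁰) / (5.86 × 10⁸)³ = 8.299 × 10⁻⁷
Ratio (larger/smaller) = 517

Moon D, by a factor of ≈ 517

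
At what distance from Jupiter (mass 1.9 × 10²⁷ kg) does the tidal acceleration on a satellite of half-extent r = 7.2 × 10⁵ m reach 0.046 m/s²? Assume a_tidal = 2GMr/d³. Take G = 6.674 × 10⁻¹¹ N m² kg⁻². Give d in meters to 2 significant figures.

1.6 × 10⁸ m

2GMr/d³ = a_tidal  ⇒  d = (2GMr / a_tidal)^(1/3)
d = (2 × 6.674×10⁻¹¹ × (1.9 × 10²⁷) × (7.2 × 10⁵) / (0.046))^(1/3)
  = 1.6 × 10⁸ m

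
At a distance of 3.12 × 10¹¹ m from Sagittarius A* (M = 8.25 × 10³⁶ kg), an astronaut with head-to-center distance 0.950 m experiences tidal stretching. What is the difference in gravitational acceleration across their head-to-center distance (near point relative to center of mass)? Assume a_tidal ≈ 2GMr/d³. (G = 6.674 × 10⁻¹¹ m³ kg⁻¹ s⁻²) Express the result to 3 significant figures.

3.44 × 10⁻⁸ m/s²

Since r ≪ d, expand the inverse-square field across one radius to get the leading 2GMr/d³ term.
a_tidal = 2GMr/d³
        = 2 × (6.674 × 10⁻¹¹) × (8.25 × 10³⁶) × (0.950) / (3.12 × 10¹¹)³
        = 3.44 × 10⁻⁸ m/s²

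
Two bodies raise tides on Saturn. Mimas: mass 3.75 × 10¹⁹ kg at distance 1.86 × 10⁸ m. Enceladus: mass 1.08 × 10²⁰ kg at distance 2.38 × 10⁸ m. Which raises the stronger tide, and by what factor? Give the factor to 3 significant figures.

Enceladus, by a factor of ≈ 1.37

Tidal stretch scales as M/d³; compute that for each body.
Mimas: (3.75 × 10¹⁹) / (1.86 × 10⁸)³ = 5.828 × 10⁻⁶
Enceladus: (1.08 × 10²⁰) / (2.38 × 10⁸)³ = 8.011 × 10⁻⁶
Ratio (larger/smaller) = 1.37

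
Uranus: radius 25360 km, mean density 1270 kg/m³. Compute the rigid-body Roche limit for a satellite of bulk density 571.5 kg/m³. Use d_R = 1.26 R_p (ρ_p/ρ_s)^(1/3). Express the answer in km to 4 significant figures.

41700 km

d_R = 1.26 × 25360 km × (1270/571.5)^(1/3)
    = 41700 km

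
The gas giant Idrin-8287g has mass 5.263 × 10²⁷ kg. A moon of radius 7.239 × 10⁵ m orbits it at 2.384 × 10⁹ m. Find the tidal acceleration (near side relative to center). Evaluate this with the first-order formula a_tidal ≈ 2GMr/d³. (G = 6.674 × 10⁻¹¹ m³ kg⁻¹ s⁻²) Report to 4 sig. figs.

Δa = 2GMr/d³
   = 2 × (6.674 × 10⁻¹¹) × (5.263 × 10²⁷) × (7.239 × 10⁵) / (2.384 × 10⁹)³
   = 3.753 × 10⁻⁵ m/s²

3.753 × 10⁻⁵ m/s²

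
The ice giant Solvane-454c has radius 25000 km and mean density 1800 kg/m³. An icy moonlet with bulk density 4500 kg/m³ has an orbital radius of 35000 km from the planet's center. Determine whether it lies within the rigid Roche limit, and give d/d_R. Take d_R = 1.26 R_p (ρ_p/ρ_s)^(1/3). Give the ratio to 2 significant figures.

d_R = 1.26 × (25000 km) × (1800/4500)^(1/3) = 23210 km
d/d_R = (35000) / (23210) = 1.5
Since d/d_R > 1, the body is outside the Roche limit.

outside; d/d_R ≈ 1.5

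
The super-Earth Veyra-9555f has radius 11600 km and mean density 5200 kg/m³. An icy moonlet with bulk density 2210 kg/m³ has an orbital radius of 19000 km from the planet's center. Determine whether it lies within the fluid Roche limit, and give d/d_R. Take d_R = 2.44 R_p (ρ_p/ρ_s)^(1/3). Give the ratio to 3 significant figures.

d_R = 2.44 × (11600 km) × (5200/2210)^(1/3) = 37650 km
d/d_R = (19000) / (37650) = 0.505
Since d/d_R < 1, the body is inside the Roche limit.

inside; d/d_R ≈ 0.505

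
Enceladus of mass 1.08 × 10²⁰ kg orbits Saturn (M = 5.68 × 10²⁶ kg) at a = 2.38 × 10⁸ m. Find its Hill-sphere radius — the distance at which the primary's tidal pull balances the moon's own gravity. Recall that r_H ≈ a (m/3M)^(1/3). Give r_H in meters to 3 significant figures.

r_H ≈ a (m/3M)^(1/3)
    = (2.38 × 10⁸) × (1.08 × 10²⁰ / (3 × 5.68 × 10²⁶))^(1/3)
    = 9.49 × 10⁵ m

9.49 × 10⁵ m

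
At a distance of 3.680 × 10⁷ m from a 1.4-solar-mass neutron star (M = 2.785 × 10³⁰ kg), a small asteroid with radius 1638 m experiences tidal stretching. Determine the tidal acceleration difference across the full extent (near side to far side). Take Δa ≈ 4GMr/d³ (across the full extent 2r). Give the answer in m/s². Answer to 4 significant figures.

a_tidal = 4GMr/d³
        = 4 × (6.674 × 10⁻¹¹) × (2.785 × 10³⁰) × (1638) / (3.680 × 10⁷)³
        = 2.444 × 10¹ m/s²

2.444 × 10¹ m/s²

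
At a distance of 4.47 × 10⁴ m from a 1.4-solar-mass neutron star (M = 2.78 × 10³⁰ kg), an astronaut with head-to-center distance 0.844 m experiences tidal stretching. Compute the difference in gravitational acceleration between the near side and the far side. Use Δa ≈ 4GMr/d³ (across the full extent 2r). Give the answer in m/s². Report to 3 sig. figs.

7.01 × 10⁶ m/s²

Δg = 4GMr/d³
   = 4 × (6.674 × 10⁻¹¹) × (2.78 × 10³⁰) × (0.844) / (4.47 × 10⁴)³
   = 7.01 × 10⁶ m/s²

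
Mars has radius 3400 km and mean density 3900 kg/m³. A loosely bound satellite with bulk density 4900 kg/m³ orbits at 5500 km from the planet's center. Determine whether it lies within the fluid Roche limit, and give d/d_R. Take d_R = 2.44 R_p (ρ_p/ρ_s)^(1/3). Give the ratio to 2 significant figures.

d_R = 2.44 × (3400 km) × (3900/4900)^(1/3) = 7688 km
d/d_R = (5500) / (7688) = 0.72
Since d/d_R < 1, the body is inside the Roche limit.

inside; d/d_R ≈ 0.72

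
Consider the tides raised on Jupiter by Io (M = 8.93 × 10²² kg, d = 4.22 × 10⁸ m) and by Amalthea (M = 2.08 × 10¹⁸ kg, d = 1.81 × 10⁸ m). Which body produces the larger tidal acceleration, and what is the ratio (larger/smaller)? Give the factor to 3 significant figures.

Io, by a factor of ≈ 3390

Tidal acceleration ∝ M/d³, so compare M/d³ for each.
Io: (8.93 × 10²²) / (4.22 × 10⁸)³ = 1.188 × 10⁻³
Amalthea: (2.08 × 10¹⁸) / (1.81 × 10⁸)³ = 3.508 × 10⁻⁷
Ratio (larger/smaller) = 3390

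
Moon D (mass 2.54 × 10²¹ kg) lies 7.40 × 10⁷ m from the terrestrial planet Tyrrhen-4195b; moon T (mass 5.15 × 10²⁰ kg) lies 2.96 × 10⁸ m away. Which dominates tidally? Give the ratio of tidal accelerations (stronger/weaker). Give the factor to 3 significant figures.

The tide-raising term goes as M/d³ (the gradient of a 1/d² field).
Moon D: (2.54 × 10²¹) / (7.40 × 10⁷)³ = 6.268 × 10⁻³
Moon T: (5.15 × 10²⁰) / (2.96 × 10⁸)³ = 1.986 × 10⁻⁵
Ratio (larger/smaller) = 316

Moon D, by a factor of ≈ 316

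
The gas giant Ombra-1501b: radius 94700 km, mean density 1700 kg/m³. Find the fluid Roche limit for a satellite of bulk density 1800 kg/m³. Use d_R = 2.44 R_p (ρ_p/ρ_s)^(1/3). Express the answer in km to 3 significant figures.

d_R = 2.44 × 94700 km × (1700/1800)^(1/3)
    = 2.27 × 10⁵ km

2.27 × 10⁵ km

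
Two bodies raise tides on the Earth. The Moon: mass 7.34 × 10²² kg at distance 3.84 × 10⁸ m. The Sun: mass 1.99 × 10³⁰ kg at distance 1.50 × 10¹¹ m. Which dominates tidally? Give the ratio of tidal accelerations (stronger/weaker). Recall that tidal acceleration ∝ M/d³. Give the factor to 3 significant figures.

Tidal stretch scales as M/d³; compute that for each body.
The Moon: (7.34 × 10²²) / (3.84 × 10⁸)³ = 1.296 × 10⁻³
The Sun: (1.99 × 10³⁰) / (1.50 × 10¹¹)³ = 5.896 × 10⁻⁴
Ratio (larger/smaller) = 2.20

The Moon, by a factor of ≈ 2.20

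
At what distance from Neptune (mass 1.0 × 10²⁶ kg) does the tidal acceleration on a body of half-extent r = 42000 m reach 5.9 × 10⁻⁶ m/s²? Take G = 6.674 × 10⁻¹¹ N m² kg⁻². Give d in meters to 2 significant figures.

2GMr/d³ = a_tidal  ⇒  d = (2GMr / a_tidal)^(1/3)
d = (2 × 6.674×10⁻¹¹ × (1.0 × 10²⁶) × (42000) / (5.9 × 10⁻⁶))^(1/3)
  = 4.6 × 10⁸ m

4.6 × 10⁸ m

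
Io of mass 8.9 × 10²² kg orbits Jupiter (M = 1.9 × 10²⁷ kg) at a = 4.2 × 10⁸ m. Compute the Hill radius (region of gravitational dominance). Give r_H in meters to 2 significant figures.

r_H ≈ a (m/3M)^(1/3)
    = (4.2 × 10⁸) × (8.9 × 10²² / (3 × 1.9 × 10²⁷))^(1/3)
    = 1.0 × 10⁷ m

1.0 × 10⁷ m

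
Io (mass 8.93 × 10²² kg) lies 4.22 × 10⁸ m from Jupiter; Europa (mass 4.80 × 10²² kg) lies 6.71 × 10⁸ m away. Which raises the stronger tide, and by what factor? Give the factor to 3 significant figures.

Tidal stretch scales as M/d³; compute that for each body.
Io: (8.93 × 10²²) / (4.22 × 10⁸)³ = 1.188 × 10⁻³
Europa: (4.80 × 10²²) / (6.71 × 10⁸)³ = 1.589 × 10⁻⁴
Ratio (larger/smaller) = 7.48

Io, by a factor of ≈ 7.48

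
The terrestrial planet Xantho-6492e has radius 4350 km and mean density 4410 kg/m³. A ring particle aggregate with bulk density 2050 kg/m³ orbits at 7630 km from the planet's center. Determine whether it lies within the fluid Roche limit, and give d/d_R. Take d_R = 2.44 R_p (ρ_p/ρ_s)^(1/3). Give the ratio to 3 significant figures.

d_R = 2.44 × (4350 km) × (4410/2050)^(1/3) = 13700 km
d/d_R = (7630) / (13700) = 0.557
Since d/d_R < 1, the body is inside the Roche limit.

inside; d/d_R ≈ 0.557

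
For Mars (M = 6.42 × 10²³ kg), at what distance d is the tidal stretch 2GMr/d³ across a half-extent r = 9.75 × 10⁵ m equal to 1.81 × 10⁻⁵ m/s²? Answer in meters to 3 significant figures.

1.67 × 10⁸ m

2GMr/d³ = a_tidal  ⇒  d = (2GMr / a_tidal)^(1/3)
d = (2 × 6.674×10⁻¹¹ × (6.42 × 10²³) × (9.75 × 10⁵) / (1.81 × 10⁻⁵))^(1/3)
  = 1.67 × 10⁸ m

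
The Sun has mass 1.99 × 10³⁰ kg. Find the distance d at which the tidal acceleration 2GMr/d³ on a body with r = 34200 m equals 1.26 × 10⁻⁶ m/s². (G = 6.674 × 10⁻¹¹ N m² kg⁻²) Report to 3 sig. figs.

1.93 × 10¹⁰ m

2GMr/d³ = a_tidal  ⇒  d = (2GMr / a_tidal)^(1/3)
d = (2 × 6.674×10⁻¹¹ × (1.99 × 10³⁰) × (34200) / (1.26 × 10⁻⁶))^(1/3)
  = 1.93 × 10¹⁰ m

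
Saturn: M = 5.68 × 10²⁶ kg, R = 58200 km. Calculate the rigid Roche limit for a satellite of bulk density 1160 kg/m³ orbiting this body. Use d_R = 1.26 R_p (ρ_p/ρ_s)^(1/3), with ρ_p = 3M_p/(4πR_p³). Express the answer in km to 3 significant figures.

61600 km

ρ_p = 3M_p/(4πR_p³) = 3 × (5.68 × 10²⁶) / (4π × (5.82 × 10⁷ m)³) = 688 kg/m³
d_R = 1.26 × 58200 km × (688/1160)^(1/3)
    = 61600 km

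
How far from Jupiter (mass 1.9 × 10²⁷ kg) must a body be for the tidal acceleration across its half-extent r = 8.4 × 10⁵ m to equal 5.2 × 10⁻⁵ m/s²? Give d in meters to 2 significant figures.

1.6 × 10⁹ m

2GMr/d³ = a_tidal  ⇒  d = (2GMr / a_tidal)^(1/3)
d = (2 × 6.674×10⁻¹¹ × (1.9 × 10²⁷) × (8.4 × 10⁵) / (5.2 × 10⁻⁵))^(1/3)
  = 1.6 × 10⁹ m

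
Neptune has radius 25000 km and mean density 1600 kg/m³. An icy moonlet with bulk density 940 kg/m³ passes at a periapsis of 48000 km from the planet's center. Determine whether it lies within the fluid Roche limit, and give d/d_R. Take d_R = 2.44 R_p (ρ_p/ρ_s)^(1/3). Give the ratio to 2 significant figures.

inside; d/d_R ≈ 0.66

d_R = 2.44 × (25000 km) × (1600/940)^(1/3) = 72830 km
d/d_R = (48000) / (72830) = 0.66
Since d/d_R < 1, the body is inside the Roche limit.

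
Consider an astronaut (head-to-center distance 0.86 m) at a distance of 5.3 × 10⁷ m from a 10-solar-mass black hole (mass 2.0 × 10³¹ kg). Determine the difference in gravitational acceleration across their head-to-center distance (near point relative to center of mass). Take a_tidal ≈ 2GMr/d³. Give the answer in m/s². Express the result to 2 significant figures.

Δg = 2GMr/d³
   = 2 × (6.674 × 10⁻¹¹) × (2.0 × 10³¹) × (0.86) / (5.3 × 10⁷)³
   = 1.5 × 10⁻² m/s²

1.5 × 10⁻² m/s²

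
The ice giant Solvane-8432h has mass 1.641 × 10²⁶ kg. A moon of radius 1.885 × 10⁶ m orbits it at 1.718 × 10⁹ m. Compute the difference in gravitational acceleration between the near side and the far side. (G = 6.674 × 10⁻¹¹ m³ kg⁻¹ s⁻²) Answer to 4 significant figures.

1.629 × 10⁻⁵ m/s²

The field gradient is 2GM/d³; across the full diameter 2r the difference is 4GMr/d³.
Δa = 4GMr/d³
   = 4 × (6.674 × 10⁻¹¹) × (1.641 × 10²⁶) × (1.885 × 10⁶) / (1.718 × 10⁹)³
   = 1.629 × 10⁻⁵ m/s²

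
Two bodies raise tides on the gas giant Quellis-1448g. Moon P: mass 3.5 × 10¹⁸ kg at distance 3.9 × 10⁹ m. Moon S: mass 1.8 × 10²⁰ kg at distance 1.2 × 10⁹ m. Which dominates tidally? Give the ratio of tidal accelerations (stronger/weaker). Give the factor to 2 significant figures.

Moon S, by a factor of ≈ 1800

The tide-raising term goes as M/d³ (the gradient of a 1/d² field).
Moon P: (3.5 × 10¹⁸) / (3.9 × 10⁹)³ = 5.900 × 10⁻¹¹
Moon S: (1.8 × 10²⁰) / (1.2 × 10⁹)³ = 1.042 × 10⁻⁷
Ratio (larger/smaller) = 1800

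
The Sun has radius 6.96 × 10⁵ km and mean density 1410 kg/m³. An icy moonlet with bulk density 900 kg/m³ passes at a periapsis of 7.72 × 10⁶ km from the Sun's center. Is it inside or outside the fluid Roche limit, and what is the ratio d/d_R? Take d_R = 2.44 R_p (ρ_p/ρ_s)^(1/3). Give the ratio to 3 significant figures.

d_R = 2.44 × (6.96 × 10⁵ km) × (1410/900)^(1/3) = 1.972 × 10⁶ km
d/d_R = (7.72 × 10⁶) / (1.972 × 10⁶) = 3.91
Since d/d_R > 1, the body is outside the Roche limit.

outside; d/d_R ≈ 3.91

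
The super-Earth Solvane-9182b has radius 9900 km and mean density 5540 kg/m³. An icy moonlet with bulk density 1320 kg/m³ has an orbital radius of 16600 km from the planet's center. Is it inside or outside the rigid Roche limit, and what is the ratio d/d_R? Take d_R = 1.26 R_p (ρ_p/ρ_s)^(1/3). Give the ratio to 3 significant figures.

d_R = 1.26 × (9900 km) × (5540/1320)^(1/3) = 20120 km
d/d_R = (16600) / (20120) = 0.825
Since d/d_R < 1, the body is inside the Roche limit.

inside; d/d_R ≈ 0.825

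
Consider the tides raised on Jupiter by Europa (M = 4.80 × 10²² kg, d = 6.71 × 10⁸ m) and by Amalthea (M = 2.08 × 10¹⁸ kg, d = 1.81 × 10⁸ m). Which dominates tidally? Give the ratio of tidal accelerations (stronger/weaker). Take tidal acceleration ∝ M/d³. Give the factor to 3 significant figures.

Tidal stretch scales as M/d³; compute that for each body.
Europa: (4.80 × 10²²) / (6.71 × 10⁸)³ = 1.589 × 10⁻⁴
Amalthea: (2.08 × 10¹⁸) / (1.81 × 10⁸)³ = 3.508 × 10⁻⁷
Ratio (larger/smaller) = 453

Europa, by a factor of ≈ 453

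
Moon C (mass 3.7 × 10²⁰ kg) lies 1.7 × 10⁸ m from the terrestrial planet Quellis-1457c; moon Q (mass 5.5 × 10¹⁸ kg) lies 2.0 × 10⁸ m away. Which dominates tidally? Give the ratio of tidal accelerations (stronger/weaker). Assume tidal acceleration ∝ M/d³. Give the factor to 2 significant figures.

Compare M/d³ for the two perturbers:
Moon C: (3.7 × 10²⁰) / (1.7 × 10⁸)³ = 7.531 × 10⁻⁵
Moon Q: (5.5 × 10¹⁸) / (2.0 × 10⁸)³ = 6.875 × 10⁻⁷
Ratio (larger/smaller) = 110

Moon C, by a factor of ≈ 110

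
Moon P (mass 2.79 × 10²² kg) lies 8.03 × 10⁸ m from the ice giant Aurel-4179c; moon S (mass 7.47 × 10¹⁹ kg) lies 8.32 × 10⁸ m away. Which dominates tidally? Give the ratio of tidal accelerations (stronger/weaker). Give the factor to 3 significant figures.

Tidal stretch scales as M/d³; compute that for each body.
Moon P: (2.79 × 10²²) / (8.03 × 10⁸)³ = 5.388 × 10⁻⁵
Moon S: (7.47 × 10¹⁹) / (8.32 × 10⁸)³ = 1.297 × 10⁻⁷
Ratio (larger/smaller) = 415

Moon P, by a factor of ≈ 415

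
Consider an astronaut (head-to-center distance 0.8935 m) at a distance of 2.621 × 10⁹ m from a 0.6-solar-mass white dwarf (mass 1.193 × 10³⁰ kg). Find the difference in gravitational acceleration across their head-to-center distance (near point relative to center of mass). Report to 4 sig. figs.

Δa = 2GMr/d³
   = 2 × (6.674 × 10⁻¹¹) × (1.193 × 10³⁰) × (0.8935) / (2.621 × 10⁹)³
   = 7.902 × 10⁻⁹ m/s²

7.902 × 10⁻⁹ m/s²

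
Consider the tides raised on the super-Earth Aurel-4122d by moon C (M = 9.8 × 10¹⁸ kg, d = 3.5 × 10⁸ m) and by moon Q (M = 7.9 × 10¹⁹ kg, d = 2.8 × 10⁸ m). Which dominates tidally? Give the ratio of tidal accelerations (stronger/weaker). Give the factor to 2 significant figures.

Tidal acceleration ∝ M/d³, so compare M/d³ for each.
Moon C: (9.8 × 10¹⁸) / (3.5 × 10⁸)³ = 2.286 × 10⁻⁷
Moon Q: (7.9 × 10¹⁹) / (2.8 × 10⁸)³ = 3.599 × 10⁻⁶
Ratio (larger/smaller) = 16

Moon Q, by a factor of ≈ 16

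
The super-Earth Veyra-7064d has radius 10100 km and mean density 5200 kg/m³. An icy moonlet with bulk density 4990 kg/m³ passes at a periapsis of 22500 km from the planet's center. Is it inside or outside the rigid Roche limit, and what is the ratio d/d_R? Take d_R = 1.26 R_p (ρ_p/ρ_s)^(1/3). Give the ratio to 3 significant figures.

outside; d/d_R ≈ 1.74

d_R = 1.26 × (10100 km) × (5200/4990)^(1/3) = 12900 km
d/d_R = (22500) / (12900) = 1.74
Since d/d_R > 1, the body is outside the Roche limit.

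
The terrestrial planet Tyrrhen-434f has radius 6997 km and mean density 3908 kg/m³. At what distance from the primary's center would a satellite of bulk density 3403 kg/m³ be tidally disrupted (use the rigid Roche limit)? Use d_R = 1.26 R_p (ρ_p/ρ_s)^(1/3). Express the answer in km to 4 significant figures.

d_R = 1.26 × 6997 km × (3908/3403)^(1/3)
    = 9232 km

9232 km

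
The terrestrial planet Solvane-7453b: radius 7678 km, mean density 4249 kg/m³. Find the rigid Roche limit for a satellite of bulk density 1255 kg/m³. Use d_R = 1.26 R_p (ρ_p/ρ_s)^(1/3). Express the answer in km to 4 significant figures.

d_R = 1.26 × 7678 km × (4249/1255)^(1/3)
    = 14530 km

14530 km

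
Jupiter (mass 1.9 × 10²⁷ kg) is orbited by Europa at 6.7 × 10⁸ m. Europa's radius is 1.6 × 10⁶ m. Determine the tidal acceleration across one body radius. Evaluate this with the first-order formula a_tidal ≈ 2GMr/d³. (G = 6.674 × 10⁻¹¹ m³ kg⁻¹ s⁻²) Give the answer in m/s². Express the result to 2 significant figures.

1.3 × 10⁻³ m/s²

Differencing GM/(d−r)² and GM/d² to first order in r/d gives 2GMr/d³.
Δg = 2GMr/d³
   = 2 × (6.674 × 10⁻¹¹) × (1.9 × 10²⁷) × (1.6 × 10⁶) / (6.7 × 10⁸)³
   = 1.3 × 10⁻³ m/s²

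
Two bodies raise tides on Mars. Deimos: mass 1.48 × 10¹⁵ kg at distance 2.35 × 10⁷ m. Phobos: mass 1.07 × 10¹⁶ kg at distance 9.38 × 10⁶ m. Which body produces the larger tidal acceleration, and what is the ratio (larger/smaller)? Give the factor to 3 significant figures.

Phobos, by a factor of ≈ 114

The tide-raising term goes as M/d³ (the gradient of a 1/d² field).
Deimos: (1.48 × 10¹⁵) / (2.35 × 10⁷)³ = 1.140 × 10⁻⁷
Phobos: (1.07 × 10¹⁶) / (9.38 × 10⁶)³ = 1.297 × 10⁻⁵
Ratio (larger/smaller) = 114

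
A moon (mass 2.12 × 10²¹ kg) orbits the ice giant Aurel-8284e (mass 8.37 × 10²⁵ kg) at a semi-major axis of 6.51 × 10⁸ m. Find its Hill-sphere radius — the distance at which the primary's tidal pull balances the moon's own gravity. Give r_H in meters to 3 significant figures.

1.33 × 10⁷ m

r_H ≈ a (m/3M)^(1/3)
    = (6.51 × 10⁸) × (2.12 × 10²¹ / (3 × 8.37 × 10²⁵))^(1/3)
    = 1.33 × 10⁷ m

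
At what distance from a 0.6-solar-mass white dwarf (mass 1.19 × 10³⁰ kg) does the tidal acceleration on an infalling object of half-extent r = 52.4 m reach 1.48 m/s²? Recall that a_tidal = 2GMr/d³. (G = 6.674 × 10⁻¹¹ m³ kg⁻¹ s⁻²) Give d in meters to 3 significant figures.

1.78 × 10⁷ m

2GMr/d³ = a_tidal  ⇒  d = (2GMr / a_tidal)^(1/3)
d = (2 × 6.674×10⁻¹¹ × (1.19 × 10³⁰) × (52.4) / (1.48))^(1/3)
  = 1.78 × 10⁷ m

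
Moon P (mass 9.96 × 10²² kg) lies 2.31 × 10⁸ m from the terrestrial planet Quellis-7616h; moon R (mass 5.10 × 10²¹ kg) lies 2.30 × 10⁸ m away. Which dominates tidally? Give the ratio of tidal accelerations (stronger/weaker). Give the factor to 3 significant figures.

The tide-raising term goes as M/d³ (the gradient of a 1/d² field).
Moon P: (9.96 × 10²²) / (2.31 × 10⁸)³ = 8.080 × 10⁻³
Moon R: (5.10 × 10²¹) / (2.30 × 10⁸)³ = 4.192 × 10⁻⁴
Ratio (larger/smaller) = 19.3

Moon P, by a factor of ≈ 19.3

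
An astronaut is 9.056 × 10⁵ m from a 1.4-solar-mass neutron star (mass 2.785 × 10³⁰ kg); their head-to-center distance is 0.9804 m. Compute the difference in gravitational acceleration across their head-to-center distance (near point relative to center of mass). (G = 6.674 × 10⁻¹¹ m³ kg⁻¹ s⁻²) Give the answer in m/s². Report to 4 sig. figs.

a_tidal = 2GMr/d³
        = 2 × (6.674 × 10⁻¹¹) × (2.785 × 10³⁰) × (0.9804) / (9.056 × 10⁵)³
        = 4.907 × 10² m/s²

4.907 × 10² m/s²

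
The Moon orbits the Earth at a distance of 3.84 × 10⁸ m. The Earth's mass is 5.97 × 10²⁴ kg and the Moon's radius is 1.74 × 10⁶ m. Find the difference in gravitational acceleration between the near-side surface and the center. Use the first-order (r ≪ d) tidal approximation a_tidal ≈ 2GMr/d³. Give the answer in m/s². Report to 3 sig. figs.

2.45 × 10⁻⁵ m/s²

Δg = 2GMr/d³
   = 2 × (6.674 × 10⁻¹¹) × (5.97 × 10²⁴) × (1.74 × 10⁶) / (3.84 × 10⁸)³
   = 2.45 × 10⁻⁵ m/s²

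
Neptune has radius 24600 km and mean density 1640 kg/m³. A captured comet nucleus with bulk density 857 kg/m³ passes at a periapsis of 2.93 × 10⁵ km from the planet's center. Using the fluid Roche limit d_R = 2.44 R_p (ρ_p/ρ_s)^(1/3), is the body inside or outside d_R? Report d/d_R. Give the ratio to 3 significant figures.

outside; d/d_R ≈ 3.93

d_R = 2.44 × (24600 km) × (1640/857)^(1/3) = 74520 km
d/d_R = (2.93 × 10⁵) / (74520) = 3.93
Since d/d_R > 1, the body is outside the Roche limit.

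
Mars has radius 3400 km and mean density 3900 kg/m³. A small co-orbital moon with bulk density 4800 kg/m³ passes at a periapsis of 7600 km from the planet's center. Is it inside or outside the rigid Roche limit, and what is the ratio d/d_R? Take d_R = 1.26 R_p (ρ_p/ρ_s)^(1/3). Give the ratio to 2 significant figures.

outside; d/d_R ≈ 1.9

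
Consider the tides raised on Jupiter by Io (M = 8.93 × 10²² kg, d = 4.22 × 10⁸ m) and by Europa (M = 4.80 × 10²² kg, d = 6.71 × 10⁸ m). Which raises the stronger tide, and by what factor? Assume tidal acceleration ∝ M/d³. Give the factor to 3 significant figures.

The tide-raising term goes as M/d³ (the gradient of a 1/d² field).
Io: (8.93 × 10²²) / (4.22 × 10⁸)³ = 1.188 × 10⁻³
Europa: (4.80 × 10²²) / (6.71 × 10⁸)³ = 1.589 × 10⁻⁴
Ratio (larger/smaller) = 7.48

Io, by a factor of ≈ 7.48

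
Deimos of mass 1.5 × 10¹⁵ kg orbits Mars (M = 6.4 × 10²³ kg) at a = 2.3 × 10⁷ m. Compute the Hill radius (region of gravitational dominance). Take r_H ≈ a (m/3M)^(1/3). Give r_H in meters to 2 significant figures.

2.1 × 10⁴ m

r_H ≈ a (m/3M)^(1/3)
    = (2.3 × 10⁷) × (1.5 × 10¹⁵ / (3 × 6.4 × 10²³))^(1/3)
    = 2.1 × 10⁴ m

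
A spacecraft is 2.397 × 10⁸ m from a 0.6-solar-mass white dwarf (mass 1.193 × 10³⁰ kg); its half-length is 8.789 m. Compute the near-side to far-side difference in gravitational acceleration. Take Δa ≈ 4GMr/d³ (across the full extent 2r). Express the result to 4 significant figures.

2.032 × 10⁻⁴ m/s²

Δa = 4GMr/d³
   = 4 × (6.674 × 10⁻¹¹) × (1.193 × 10³⁰) × (8.789) / (2.397 × 10⁸)³
   = 2.032 × 10⁻⁴ m/s²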